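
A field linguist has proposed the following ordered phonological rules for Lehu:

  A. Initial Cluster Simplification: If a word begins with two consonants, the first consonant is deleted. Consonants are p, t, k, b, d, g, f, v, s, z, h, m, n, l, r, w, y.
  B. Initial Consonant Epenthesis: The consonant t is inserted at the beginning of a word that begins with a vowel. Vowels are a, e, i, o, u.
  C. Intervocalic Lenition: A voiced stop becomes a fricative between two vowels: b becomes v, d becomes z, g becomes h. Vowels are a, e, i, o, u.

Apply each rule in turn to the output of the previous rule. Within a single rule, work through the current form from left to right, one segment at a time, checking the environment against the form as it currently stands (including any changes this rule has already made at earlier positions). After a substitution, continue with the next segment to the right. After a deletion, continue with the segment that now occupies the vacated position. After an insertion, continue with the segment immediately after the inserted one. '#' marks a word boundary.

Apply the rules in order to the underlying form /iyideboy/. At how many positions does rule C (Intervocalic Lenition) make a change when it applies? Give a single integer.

A Initial Cluster Simplification: no change — [iyideboy]
B Initial Consonant Epenthesis: [iyideboy] → [tiyideboy]
C Intervocalic Lenition: [tiyideboy] → [tiyizevoy]
Rule C changed 2 position(s).

2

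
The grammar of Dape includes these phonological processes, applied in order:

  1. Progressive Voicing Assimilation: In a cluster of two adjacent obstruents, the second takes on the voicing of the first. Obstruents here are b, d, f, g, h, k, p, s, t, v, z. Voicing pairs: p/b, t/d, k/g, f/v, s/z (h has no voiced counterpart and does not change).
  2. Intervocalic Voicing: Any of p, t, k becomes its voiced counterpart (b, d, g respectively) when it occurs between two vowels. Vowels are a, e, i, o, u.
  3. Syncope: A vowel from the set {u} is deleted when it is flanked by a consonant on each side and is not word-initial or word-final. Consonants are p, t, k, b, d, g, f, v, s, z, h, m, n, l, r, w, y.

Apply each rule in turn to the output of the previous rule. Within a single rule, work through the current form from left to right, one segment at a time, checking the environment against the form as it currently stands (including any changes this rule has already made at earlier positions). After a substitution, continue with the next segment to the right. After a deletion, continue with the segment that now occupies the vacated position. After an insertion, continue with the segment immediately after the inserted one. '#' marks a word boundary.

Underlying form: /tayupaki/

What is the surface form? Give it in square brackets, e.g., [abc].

1 Progressive Voicing Assimilation: no change — [tayupaki]
2 Intervocalic Voicing: [tayupaki] → [tayubagi]
3 Syncope: [tayubagi] → [taybagi]

[taybagi]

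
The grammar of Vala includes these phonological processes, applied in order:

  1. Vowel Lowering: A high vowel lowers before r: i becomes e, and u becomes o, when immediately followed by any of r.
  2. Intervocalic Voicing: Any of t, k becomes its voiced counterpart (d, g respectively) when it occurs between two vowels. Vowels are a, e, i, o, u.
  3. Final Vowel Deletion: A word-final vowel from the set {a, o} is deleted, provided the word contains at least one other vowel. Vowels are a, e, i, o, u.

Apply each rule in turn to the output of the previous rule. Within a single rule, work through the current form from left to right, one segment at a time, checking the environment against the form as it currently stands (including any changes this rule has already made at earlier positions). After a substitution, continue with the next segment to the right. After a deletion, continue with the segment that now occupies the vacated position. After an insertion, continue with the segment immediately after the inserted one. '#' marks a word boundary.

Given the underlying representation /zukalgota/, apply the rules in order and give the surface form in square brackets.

1 Vowel Lowering: no change — [zukalgota]
2 Intervocalic Voicing: [zukalgota] → [zugalgoda]
3 Final Vowel Deletion: [zugalgoda] → [zugalgod]

[zugalgod]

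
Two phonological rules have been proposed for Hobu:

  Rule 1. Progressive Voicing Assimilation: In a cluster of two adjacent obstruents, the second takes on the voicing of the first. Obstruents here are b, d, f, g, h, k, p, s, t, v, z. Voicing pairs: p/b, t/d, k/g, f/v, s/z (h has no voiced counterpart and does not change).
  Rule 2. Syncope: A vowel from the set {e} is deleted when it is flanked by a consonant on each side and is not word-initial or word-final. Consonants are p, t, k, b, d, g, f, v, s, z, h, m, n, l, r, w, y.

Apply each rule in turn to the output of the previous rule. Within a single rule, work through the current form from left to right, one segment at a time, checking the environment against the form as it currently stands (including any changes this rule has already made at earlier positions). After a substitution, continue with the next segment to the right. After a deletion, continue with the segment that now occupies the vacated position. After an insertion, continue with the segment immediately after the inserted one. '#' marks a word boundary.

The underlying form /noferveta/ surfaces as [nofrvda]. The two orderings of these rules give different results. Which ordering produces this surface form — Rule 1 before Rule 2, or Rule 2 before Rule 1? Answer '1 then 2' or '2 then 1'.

Order 1 then 2:
  1 Progressive Voicing Assimilation: no change — [noferveta]
  2 Syncope: [noferveta] → [nofrvta]
  result: [nofrvta]
Order 2 then 1:
  2 Syncope: [noferveta] → [nofrvta]
  1 Progressive Voicing Assimilation: [nofrvta] → [nofrvda]
  result: [nofrvda]

2 then 1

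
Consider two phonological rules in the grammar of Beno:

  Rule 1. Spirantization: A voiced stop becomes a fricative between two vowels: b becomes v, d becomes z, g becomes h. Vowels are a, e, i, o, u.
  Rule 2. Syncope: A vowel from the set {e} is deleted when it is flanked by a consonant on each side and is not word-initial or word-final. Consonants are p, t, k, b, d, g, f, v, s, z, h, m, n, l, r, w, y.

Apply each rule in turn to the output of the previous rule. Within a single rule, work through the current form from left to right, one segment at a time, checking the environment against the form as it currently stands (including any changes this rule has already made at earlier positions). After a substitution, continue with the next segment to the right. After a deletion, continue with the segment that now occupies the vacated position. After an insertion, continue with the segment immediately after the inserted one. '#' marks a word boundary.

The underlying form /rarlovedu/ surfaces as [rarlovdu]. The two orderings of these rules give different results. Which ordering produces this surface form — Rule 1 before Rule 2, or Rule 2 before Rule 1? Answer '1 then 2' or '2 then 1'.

Order 1 then 2:
  1 Spirantization: [rarlovedu] → [rarlovezu]
  2 Syncope: [rarlovezu] → [rarlovzu]
  result: [rarlovzu]
Order 2 then 1:
  2 Syncope: [rarlovedu] → [rarlovdu]
  1 Spirantization: no change — [rarlovdu]
  result: [rarlovdu]

2 then 1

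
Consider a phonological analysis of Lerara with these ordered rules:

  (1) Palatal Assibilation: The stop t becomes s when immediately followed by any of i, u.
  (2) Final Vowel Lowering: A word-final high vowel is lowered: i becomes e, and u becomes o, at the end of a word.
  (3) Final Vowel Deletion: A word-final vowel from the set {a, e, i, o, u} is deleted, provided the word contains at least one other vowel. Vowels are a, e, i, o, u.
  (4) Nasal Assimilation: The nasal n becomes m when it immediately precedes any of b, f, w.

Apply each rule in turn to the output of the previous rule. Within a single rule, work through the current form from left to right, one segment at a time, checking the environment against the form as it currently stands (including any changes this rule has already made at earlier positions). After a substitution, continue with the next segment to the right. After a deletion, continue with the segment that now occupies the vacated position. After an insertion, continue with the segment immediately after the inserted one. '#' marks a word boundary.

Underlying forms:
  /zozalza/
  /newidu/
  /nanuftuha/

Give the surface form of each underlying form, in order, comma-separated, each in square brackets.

/zozalza/:
  (1) Palatal Assibilation: no change — [zozalza]
  (2) Final Vowel Lowering: no change — [zozalza]
  (3) Final Vowel Deletion: [zozalza] → [zozalz]
  (4) Nasal Assimilation: no change — [zozalz]
/newidu/:
  (1) Palatal Assibilation: no change — [newidu]
  (2) Final Vowel Lowering: [newidu] → [newido]
  (3) Final Vowel Deletion: [newido] → [newid]
  (4) Nasal Assimilation: no change — [newid]
/nanuftuha/:
  (1) Palatal Assibilation: [nanuftuha] → [nanufsuha]
  (2) Final Vowel Lowering: no change — [nanufsuha]
  (3) Final Vowel Deletion: [nanufsuha] → [nanufsuh]
  (4) Nasal Assimilation: no change — [nanufsuh]

[zozalz], [newid], [nanufsuh]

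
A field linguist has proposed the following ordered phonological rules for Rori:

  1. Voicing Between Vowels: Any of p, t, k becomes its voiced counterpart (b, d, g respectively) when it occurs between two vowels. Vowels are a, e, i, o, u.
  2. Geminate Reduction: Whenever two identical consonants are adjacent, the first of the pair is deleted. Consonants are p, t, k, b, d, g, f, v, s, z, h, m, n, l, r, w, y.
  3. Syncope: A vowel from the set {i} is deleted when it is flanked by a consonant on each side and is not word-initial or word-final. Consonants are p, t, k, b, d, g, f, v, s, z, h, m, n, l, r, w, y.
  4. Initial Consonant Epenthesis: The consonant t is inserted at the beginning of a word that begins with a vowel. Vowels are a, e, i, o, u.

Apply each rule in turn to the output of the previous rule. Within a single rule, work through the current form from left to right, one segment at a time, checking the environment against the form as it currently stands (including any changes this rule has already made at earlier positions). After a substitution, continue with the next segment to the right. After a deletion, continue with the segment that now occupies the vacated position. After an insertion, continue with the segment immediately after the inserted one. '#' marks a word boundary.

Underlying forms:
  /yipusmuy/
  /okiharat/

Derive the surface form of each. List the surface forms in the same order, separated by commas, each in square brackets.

/yipusmuy/:
  1 Voicing Between Vowels: [yipusmuy] → [yibusmuy]
  2 Geminate Reduction: no change — [yibusmuy]
  3 Syncope: [yibusmuy] → [ybusmuy]
  4 Initial Consonant Epenthesis: no change — [ybusmuy]
/okiharat/:
  1 Voicing Between Vowels: [okiharat] → [ogiharat]
  2 Geminate Reduction: no change — [ogiharat]
  3 Syncope: [ogiharat] → [ogharat]
  4 Initial Consonant Epenthesis: [ogharat] → [togharat]

[ybusmuy], [togharat]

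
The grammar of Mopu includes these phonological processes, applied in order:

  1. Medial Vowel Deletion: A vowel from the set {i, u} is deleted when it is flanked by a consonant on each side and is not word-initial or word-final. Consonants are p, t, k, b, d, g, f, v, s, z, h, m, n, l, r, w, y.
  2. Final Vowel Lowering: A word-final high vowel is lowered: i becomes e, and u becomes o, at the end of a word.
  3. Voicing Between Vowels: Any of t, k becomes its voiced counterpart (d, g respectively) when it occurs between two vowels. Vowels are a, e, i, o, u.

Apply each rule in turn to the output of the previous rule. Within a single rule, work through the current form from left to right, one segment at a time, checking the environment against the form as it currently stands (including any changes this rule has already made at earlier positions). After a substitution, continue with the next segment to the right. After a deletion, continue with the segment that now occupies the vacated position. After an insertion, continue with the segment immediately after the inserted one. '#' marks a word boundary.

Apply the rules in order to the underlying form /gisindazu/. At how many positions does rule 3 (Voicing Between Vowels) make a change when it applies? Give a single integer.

1 Medial Vowel Deletion: [gisindazu] → [gsndazu]
2 Final Vowel Lowering: [gsndazu] → [gsndazo]
3 Voicing Between Vowels: no change — [gsndazo]
Rule 3 changed 0 position(s).

0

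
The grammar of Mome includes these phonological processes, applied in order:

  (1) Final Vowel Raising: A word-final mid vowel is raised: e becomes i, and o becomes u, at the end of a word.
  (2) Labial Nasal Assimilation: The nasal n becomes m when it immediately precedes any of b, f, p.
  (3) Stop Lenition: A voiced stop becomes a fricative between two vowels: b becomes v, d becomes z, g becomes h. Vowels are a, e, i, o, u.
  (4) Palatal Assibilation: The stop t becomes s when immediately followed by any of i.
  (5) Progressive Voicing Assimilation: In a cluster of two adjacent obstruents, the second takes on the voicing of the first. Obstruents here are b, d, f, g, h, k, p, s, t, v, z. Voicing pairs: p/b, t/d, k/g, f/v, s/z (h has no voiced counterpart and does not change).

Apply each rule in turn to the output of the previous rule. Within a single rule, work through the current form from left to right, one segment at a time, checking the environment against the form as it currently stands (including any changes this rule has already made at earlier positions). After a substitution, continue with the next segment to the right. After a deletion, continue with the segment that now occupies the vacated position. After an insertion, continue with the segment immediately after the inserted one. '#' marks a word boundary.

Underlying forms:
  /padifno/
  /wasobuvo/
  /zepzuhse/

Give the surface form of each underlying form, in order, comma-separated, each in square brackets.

[pazifnu], [wasovuvu], [zepsuhsi]

/padifno/:
  (1) Final Vowel Raising: [padifno] → [padifnu]
  (2) Labial Nasal Assimilation: no change — [padifnu]
  (3) Stop Lenition: [padifnu] → [pazifnu]
  (4) Palatal Assibilation: no change — [pazifnu]
  (5) Progressive Voicing Assimilation: no change — [pazifnu]
/wasobuvo/:
  (1) Final Vowel Raising: [wasobuvo] → [wasobuvu]
  (2) Labial Nasal Assimilation: no change — [wasobuvu]
  (3) Stop Lenition: [wasobuvu] → [wasovuvu]
  (4) Palatal Assibilation: no change — [wasovuvu]
  (5) Progressive Voicing Assimilation: no change — [wasovuvu]
/zepzuhse/:
  (1) Final Vowel Raising: [zepzuhse] → [zepzuhsi]
  (2) Labial Nasal Assimilation: no change — [zepzuhsi]
  (3) Stop Lenition: no change — [zepzuhsi]
  (4) Palatal Assibilation: no change — [zepzuhsi]
  (5) Progressive Voicing Assimilation: [zepzuhsi] → [zepsuhsi]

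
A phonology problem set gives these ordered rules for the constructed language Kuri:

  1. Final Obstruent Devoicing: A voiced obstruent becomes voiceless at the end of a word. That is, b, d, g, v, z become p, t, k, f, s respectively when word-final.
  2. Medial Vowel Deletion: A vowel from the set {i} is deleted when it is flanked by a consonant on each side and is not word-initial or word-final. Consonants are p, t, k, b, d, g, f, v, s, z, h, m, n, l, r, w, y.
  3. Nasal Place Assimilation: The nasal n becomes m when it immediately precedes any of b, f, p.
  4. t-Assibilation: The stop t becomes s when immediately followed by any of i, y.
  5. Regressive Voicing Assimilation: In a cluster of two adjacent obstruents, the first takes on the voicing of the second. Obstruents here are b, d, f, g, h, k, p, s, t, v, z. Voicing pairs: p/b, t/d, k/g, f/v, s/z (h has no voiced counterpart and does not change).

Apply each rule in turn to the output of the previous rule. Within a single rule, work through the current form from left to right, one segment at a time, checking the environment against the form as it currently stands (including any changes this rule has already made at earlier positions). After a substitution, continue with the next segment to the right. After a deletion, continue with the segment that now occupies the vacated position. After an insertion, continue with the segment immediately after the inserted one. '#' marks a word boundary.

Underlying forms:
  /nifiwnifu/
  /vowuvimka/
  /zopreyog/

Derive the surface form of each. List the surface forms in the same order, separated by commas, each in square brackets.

[mfwmfu], [vowuvmka], [zopreyok]

/nifiwnifu/:
  1 Final Obstruent Devoicing: no change — [nifiwnifu]
  2 Medial Vowel Deletion: [nifiwnifu] → [nfwnfu]
  3 Nasal Place Assimilation: [nfwnfu] → [mfwmfu]
  4 t-Assibilation: no change — [mfwmfu]
  5 Regressive Voicing Assimilation: no change — [mfwmfu]
/vowuvimka/:
  1 Final Obstruent Devoicing: no change — [vowuvimka]
  2 Medial Vowel Deletion: [vowuvimka] → [vowuvmka]
  3 Nasal Place Assimilation: no change — [vowuvmka]
  4 t-Assibilation: no change — [vowuvmka]
  5 Regressive Voicing Assimilation: no change — [vowuvmka]
/zopreyog/:
  1 Final Obstruent Devoicing: [zopreyog] → [zopreyok]
  2 Medial Vowel Deletion: no change — [zopreyok]
  3 Nasal Place Assimilation: no change — [zopreyok]
  4 t-Assibilation: no change — [zopreyok]
  5 Regressive Voicing Assimilation: no change — [zopreyok]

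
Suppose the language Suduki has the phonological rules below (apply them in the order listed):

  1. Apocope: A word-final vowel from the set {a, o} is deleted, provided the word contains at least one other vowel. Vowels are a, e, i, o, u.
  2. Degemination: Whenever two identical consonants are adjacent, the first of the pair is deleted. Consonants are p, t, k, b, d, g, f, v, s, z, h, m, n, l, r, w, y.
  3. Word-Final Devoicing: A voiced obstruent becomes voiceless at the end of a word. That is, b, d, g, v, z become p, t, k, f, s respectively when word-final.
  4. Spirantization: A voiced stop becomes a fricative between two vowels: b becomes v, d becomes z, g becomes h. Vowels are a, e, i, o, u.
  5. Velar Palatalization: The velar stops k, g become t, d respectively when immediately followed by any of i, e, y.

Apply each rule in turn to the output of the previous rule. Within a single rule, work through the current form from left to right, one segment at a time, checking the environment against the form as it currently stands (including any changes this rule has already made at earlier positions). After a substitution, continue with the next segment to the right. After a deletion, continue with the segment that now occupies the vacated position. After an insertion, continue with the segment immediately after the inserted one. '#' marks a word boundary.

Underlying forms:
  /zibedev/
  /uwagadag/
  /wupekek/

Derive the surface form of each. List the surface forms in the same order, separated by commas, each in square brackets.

/zibedev/:
  1 Apocope: no change — [zibedev]
  2 Degemination: no change — [zibedev]
  3 Word-Final Devoicing: [zibedev] → [zibedef]
  4 Spirantization: [zibedef] → [zivezef]
  5 Velar Palatalization: no change — [zivezef]
/uwagadag/:
  1 Apocope: no change — [uwagadag]
  2 Degemination: no change — [uwagadag]
  3 Word-Final Devoicing: [uwagadag] → [uwagadak]
  4 Spirantization: [uwagadak] → [uwahazak]
  5 Velar Palatalization: no change — [uwahazak]
/wupekek/:
  1 Apocope: no change — [wupekek]
  2 Degemination: no change — [wupekek]
  3 Word-Final Devoicing: no change — [wupekek]
  4 Spirantization: no change — [wupekek]
  5 Velar Palatalization: [wupekek] → [wupetek]

[zivezef], [uwahazak], [wupetek]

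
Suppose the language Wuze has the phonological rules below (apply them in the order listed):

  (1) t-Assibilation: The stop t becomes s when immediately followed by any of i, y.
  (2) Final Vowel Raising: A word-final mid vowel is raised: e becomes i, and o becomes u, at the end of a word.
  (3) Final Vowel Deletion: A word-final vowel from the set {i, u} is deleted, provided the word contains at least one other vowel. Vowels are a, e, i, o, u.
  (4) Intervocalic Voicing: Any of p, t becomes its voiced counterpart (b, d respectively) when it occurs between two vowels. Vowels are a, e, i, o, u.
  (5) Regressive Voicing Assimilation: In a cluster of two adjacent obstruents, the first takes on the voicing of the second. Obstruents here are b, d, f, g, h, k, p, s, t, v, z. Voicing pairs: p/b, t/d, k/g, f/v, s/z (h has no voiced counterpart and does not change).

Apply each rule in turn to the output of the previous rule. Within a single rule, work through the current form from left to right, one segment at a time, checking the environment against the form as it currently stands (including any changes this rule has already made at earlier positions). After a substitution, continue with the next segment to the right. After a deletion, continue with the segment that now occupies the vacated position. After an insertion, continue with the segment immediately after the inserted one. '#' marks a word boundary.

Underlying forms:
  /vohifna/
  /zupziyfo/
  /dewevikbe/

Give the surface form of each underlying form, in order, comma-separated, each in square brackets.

/vohifna/:
  (1) t-Assibilation: no change — [vohifna]
  (2) Final Vowel Raising: no change — [vohifna]
  (3) Final Vowel Deletion: no change — [vohifna]
  (4) Intervocalic Voicing: no change — [vohifna]
  (5) Regressive Voicing Assimilation: no change — [vohifna]
/zupziyfo/:
  (1) t-Assibilation: no change — [zupziyfo]
  (2) Final Vowel Raising: [zupziyfo] → [zupziyfu]
  (3) Final Vowel Deletion: [zupziyfu] → [zupziyf]
  (4) Intervocalic Voicing: no change — [zupziyf]
  (5) Regressive Voicing Assimilation: [zupziyf] → [zubziyf]
/dewevikbe/:
  (1) t-Assibilation: no change — [dewevikbe]
  (2) Final Vowel Raising: [dewevikbe] → [dewevikbi]
  (3) Final Vowel Deletion: [dewevikbi] → [dewevikb]
  (4) Intervocalic Voicing: no change — [dewevikb]
  (5) Regressive Voicing Assimilation: [dewevikb] → [dewevigb]

[vohifna], [zubziyf], [dewevigb]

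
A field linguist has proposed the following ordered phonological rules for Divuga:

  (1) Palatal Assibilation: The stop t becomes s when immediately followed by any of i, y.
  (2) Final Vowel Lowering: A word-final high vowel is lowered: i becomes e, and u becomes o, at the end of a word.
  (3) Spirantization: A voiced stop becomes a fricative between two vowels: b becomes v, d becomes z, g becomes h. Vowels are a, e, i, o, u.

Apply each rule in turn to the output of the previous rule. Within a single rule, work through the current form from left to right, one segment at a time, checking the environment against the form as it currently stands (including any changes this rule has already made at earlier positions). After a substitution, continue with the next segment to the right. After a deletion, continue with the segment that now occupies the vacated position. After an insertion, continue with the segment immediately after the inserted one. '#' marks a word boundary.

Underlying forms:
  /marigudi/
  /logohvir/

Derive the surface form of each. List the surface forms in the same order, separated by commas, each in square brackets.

/marigudi/:
  (1) Palatal Assibilation: no change — [marigudi]
  (2) Final Vowel Lowering: [marigudi] → [marigude]
  (3) Spirantization: [marigude] → [marihuze]
/logohvir/:
  (1) Palatal Assibilation: no change — [logohvir]
  (2) Final Vowel Lowering: no change — [logohvir]
  (3) Spirantization: [logohvir] → [lohohvir]

[marihuze], [lohohvir]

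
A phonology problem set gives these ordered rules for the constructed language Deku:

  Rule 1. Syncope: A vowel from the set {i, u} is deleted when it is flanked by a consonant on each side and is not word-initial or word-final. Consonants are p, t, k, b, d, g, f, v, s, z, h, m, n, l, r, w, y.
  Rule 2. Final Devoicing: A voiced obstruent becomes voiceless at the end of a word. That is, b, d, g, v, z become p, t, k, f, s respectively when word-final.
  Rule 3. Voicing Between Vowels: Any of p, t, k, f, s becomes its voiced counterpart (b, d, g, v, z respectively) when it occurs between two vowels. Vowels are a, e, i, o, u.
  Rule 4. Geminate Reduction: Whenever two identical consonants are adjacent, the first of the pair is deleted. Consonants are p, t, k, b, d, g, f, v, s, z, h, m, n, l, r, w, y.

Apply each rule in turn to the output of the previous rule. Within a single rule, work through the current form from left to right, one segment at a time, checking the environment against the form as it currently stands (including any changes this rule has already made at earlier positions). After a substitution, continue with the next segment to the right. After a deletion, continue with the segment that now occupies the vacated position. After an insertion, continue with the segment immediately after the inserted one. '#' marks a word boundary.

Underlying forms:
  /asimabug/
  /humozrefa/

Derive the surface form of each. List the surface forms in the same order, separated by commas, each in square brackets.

/asimabug/:
  Rule 1 Syncope: [asimabug] → [asmabg]
  Rule 2 Final Devoicing: [asmabg] → [asmabk]
  Rule 3 Voicing Between Vowels: no change — [asmabk]
  Rule 4 Geminate Reduction: no change — [asmabk]
/humozrefa/:
  Rule 1 Syncope: [humozrefa] → [hmozrefa]
  Rule 2 Final Devoicing: no change — [hmozrefa]
  Rule 3 Voicing Between Vowels: [hmozrefa] → [hmozreva]
  Rule 4 Geminate Reduction: no change — [hmozreva]

[asmabk], [hmozreva]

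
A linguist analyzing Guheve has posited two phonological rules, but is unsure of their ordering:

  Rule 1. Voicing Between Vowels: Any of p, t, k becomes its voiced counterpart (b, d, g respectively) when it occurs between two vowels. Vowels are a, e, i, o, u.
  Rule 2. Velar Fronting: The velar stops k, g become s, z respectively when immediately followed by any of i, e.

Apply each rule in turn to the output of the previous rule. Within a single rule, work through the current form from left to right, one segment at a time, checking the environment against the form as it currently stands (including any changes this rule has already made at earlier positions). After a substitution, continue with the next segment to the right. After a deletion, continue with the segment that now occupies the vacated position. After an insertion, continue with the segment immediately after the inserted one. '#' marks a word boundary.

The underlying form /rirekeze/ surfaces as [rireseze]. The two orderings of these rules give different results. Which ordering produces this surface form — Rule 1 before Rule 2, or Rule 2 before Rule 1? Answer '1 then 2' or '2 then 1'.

2 then 1

Order 1 then 2:
  1 Voicing Between Vowels: [rirekeze] → [riregeze]
  2 Velar Fronting: [riregeze] → [rirezeze]
  result: [rirezeze]
Order 2 then 1:
  2 Velar Fronting: [rirekeze] → [rireseze]
  1 Voicing Between Vowels: no change — [rireseze]
  result: [rireseze]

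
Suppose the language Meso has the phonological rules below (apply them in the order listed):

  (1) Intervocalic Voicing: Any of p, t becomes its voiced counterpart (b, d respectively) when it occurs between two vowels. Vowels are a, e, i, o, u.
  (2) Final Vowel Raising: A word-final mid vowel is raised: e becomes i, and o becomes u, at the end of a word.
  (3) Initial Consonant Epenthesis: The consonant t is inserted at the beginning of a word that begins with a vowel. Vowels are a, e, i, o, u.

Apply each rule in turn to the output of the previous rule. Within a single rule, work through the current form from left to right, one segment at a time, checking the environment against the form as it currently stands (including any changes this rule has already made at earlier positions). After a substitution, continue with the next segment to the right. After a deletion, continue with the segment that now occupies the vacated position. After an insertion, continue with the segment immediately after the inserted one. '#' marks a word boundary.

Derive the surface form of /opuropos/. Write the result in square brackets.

(1) Intervocalic Voicing: [opuropos] → [oburobos]
(2) Final Vowel Raising: no change — [oburobos]
(3) Initial Consonant Epenthesis: [oburobos] → [toburobos]

[toburobos]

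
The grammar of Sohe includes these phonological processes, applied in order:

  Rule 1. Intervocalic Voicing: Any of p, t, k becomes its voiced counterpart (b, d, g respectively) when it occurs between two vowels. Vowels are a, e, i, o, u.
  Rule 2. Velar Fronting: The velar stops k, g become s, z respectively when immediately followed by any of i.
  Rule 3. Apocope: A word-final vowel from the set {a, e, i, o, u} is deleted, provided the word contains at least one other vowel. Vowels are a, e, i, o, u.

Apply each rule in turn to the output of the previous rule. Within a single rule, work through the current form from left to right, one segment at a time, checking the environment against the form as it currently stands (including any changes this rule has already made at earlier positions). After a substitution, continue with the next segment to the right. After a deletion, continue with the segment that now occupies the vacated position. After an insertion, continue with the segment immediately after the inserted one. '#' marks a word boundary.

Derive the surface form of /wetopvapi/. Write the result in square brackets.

[wedopvab]

Rule 1 Intervocalic Voicing: [wetopvapi] → [wedopvabi]
Rule 2 Velar Fronting: no change — [wedopvabi]
Rule 3 Apocope: [wedopvabi] → [wedopvab]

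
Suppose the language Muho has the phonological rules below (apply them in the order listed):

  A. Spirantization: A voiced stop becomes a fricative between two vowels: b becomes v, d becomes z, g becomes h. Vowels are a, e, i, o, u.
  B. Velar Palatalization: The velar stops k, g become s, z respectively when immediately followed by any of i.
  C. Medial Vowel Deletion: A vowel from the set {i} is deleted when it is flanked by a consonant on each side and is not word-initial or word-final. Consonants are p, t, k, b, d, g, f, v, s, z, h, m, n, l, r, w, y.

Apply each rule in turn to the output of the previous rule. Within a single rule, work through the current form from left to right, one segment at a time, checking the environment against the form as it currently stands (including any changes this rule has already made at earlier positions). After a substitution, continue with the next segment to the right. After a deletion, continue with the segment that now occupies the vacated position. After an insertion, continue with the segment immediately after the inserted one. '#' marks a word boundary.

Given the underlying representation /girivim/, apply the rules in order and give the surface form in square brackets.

[zrvm]

A Spirantization: no change — [girivim]
B Velar Palatalization: [girivim] → [zirivim]
C Medial Vowel Deletion: [zirivim] → [zrvm]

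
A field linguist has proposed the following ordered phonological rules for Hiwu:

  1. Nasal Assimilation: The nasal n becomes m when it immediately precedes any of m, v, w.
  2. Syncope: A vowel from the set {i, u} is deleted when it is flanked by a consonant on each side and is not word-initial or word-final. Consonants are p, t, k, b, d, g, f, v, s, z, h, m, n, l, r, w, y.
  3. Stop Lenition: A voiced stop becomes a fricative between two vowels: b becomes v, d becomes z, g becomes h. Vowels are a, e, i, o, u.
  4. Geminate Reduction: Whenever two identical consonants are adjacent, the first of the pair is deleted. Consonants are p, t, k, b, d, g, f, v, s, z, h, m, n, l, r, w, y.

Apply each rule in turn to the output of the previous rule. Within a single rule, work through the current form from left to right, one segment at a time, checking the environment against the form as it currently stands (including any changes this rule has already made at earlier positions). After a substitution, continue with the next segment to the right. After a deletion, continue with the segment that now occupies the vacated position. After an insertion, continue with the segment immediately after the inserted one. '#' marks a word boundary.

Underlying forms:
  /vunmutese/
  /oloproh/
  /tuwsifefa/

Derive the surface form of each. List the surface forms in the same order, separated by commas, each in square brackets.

[vmtese], [oloproh], [twsfefa]

/vunmutese/:
  1 Nasal Assimilation: [vunmutese] → [vummutese]
  2 Syncope: [vummutese] → [vmmtese]
  3 Stop Lenition: no change — [vmmtese]
  4 Geminate Reduction: [vmmtese] → [vmtese]
/oloproh/:
  1 Nasal Assimilation: no change — [oloproh]
  2 Syncope: no change — [oloproh]
  3 Stop Lenition: no change — [oloproh]
  4 Geminate Reduction: no change — [oloproh]
/tuwsifefa/:
  1 Nasal Assimilation: no change — [tuwsifefa]
  2 Syncope: [tuwsifefa] → [twsfefa]
  3 Stop Lenition: no change — [twsfefa]
  4 Geminate Reduction: no change — [twsfefa]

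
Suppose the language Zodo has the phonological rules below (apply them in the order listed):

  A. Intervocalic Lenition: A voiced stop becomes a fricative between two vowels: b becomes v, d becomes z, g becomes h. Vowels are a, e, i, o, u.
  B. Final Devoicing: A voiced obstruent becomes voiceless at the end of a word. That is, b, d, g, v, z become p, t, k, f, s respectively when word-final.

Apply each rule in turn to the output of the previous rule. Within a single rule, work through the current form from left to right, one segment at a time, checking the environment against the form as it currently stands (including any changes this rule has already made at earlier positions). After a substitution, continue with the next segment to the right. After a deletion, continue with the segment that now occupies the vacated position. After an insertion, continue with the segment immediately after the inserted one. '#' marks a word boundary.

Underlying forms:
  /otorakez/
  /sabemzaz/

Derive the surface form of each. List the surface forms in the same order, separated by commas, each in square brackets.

/otorakez/:
  A Intervocalic Lenition: no change — [otorakez]
  B Final Devoicing: [otorakez] → [otorakes]
/sabemzaz/:
  A Intervocalic Lenition: [sabemzaz] → [savemzaz]
  B Final Devoicing: [savemzaz] → [savemzas]

[otorakes], [savemzas]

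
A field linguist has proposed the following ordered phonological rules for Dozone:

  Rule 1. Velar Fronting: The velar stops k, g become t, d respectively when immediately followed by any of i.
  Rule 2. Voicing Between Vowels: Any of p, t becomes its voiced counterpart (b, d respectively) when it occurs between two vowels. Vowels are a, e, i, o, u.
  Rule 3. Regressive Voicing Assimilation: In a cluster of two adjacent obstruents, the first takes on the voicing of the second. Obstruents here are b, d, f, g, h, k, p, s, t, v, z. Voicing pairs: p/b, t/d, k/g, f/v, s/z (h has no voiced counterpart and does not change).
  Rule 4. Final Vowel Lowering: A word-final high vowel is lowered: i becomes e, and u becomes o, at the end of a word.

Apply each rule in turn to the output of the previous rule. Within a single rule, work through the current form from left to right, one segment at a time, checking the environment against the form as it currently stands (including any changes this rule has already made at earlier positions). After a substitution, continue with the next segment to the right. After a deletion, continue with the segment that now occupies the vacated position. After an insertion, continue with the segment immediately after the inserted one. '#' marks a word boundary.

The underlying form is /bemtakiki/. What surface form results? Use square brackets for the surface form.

Rule 1 Velar Fronting: [bemtakiki] → [bemtatiti]
Rule 2 Voicing Between Vowels: [bemtatiti] → [bemtadidi]
Rule 3 Regressive Voicing Assimilation: no change — [bemtadidi]
Rule 4 Final Vowel Lowering: [bemtadidi] → [bemtadide]

[bemtadide]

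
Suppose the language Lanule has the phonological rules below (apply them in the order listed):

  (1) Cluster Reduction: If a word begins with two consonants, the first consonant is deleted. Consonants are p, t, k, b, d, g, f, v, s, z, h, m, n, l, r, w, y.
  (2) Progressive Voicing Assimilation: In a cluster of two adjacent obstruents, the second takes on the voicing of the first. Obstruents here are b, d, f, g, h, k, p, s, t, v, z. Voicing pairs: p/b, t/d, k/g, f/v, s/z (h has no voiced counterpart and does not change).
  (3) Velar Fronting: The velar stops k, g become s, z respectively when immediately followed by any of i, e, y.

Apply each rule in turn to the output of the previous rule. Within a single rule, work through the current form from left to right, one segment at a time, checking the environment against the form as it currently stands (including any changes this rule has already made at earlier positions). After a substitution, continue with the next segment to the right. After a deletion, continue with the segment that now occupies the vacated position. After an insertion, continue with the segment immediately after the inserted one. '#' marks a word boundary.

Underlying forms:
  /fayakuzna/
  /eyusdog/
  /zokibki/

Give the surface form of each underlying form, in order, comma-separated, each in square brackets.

[fayakuzna], [eyustog], [zosibzi]

/fayakuzna/:
  (1) Cluster Reduction: no change — [fayakuzna]
  (2) Progressive Voicing Assimilation: no change — [fayakuzna]
  (3) Velar Fronting: no change — [fayakuzna]
/eyusdog/:
  (1) Cluster Reduction: no change — [eyusdog]
  (2) Progressive Voicing Assimilation: [eyusdog] → [eyustog]
  (3) Velar Fronting: no change — [eyustog]
/zokibki/:
  (1) Cluster Reduction: no change — [zokibki]
  (2) Progressive Voicing Assimilation: [zokibki] → [zokibgi]
  (3) Velar Fronting: [zokibgi] → [zosibzi]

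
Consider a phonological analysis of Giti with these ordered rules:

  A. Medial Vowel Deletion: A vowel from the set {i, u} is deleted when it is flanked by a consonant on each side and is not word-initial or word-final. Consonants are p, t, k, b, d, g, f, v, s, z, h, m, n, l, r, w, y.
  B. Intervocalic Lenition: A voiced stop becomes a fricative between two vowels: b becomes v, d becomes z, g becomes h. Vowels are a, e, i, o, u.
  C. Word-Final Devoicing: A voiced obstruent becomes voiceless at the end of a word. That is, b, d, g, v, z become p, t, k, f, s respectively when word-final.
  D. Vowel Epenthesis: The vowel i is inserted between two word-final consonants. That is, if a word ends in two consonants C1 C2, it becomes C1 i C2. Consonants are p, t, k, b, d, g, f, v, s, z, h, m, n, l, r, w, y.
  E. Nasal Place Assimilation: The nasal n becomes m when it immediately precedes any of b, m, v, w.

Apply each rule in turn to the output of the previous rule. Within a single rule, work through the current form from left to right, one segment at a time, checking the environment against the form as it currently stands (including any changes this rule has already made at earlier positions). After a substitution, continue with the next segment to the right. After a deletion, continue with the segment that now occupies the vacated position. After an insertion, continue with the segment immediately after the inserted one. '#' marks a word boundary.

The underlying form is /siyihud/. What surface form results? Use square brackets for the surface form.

[syhit]

A Medial Vowel Deletion: [siyihud] → [syhd]
B Intervocalic Lenition: no change — [syhd]
C Word-Final Devoicing: [syhd] → [syht]
D Vowel Epenthesis: [syht] → [syhit]
E Nasal Place Assimilation: no change — [syhit]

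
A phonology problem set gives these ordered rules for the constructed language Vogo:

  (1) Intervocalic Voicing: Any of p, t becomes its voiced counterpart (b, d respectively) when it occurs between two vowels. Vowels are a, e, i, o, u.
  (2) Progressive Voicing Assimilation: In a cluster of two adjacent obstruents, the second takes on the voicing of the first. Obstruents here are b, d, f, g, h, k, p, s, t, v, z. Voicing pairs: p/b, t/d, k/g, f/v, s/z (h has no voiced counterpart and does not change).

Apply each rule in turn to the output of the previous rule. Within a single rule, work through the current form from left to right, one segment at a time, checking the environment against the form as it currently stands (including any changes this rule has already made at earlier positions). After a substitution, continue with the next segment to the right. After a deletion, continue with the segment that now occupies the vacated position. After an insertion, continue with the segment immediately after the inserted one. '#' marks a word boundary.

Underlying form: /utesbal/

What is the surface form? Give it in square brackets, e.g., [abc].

(1) Intervocalic Voicing: [utesbal] → [udesbal]
(2) Progressive Voicing Assimilation: [udesbal] → [udespal]

[udespal]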